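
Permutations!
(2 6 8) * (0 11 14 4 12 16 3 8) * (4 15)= [11, 1, 6, 8, 12, 5, 0, 7, 2, 9, 10, 14, 16, 13, 15, 4, 3]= (0 11 14 15 4 12 16 3 8 2 6)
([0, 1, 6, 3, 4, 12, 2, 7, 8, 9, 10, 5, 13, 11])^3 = [0, 1, 6, 3, 4, 11, 2, 7, 8, 9, 10, 13, 5, 12]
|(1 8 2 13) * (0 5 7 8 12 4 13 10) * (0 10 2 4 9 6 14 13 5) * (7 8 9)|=21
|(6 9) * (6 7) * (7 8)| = 4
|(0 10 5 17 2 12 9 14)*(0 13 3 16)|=|(0 10 5 17 2 12 9 14 13 3 16)|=11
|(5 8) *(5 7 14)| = |(5 8 7 14)| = 4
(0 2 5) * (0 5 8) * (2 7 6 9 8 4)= (0 7 6 9 8)(2 4)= [7, 1, 4, 3, 2, 5, 9, 6, 0, 8]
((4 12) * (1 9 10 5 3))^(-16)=(12)(1 3 5 10 9)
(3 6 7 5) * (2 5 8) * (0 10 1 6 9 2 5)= [10, 6, 0, 9, 4, 3, 7, 8, 5, 2, 1]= (0 10 1 6 7 8 5 3 9 2)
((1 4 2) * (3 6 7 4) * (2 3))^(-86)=(3 7)(4 6)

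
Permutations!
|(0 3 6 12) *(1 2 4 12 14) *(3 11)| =9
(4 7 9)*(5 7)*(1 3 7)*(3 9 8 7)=(1 9 4 5)(7 8)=[0, 9, 2, 3, 5, 1, 6, 8, 7, 4]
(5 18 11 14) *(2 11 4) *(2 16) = (2 11 14 5 18 4 16) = [0, 1, 11, 3, 16, 18, 6, 7, 8, 9, 10, 14, 12, 13, 5, 15, 2, 17, 4]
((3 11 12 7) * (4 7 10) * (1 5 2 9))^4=((1 5 2 9)(3 11 12 10 4 7))^4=(3 4 12)(7 10 11)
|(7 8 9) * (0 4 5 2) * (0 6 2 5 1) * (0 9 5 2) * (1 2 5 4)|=8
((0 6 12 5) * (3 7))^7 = ((0 6 12 5)(3 7))^7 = (0 5 12 6)(3 7)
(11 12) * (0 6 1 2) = (0 6 1 2)(11 12) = [6, 2, 0, 3, 4, 5, 1, 7, 8, 9, 10, 12, 11]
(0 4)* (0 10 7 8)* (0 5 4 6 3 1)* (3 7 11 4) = (0 6 7 8 5 3 1)(4 10 11) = [6, 0, 2, 1, 10, 3, 7, 8, 5, 9, 11, 4]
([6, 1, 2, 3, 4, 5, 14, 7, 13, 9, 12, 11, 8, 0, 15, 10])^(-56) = [0, 1, 2, 3, 4, 5, 6, 7, 8, 9, 10, 11, 12, 13, 14, 15]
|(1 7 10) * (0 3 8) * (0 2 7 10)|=|(0 3 8 2 7)(1 10)|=10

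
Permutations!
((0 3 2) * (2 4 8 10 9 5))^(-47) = ((0 3 4 8 10 9 5 2))^(-47) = (0 3 4 8 10 9 5 2)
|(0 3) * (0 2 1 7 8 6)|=7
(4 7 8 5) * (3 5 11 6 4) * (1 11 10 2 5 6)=(1 11)(2 5 3 6 4 7 8 10)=[0, 11, 5, 6, 7, 3, 4, 8, 10, 9, 2, 1]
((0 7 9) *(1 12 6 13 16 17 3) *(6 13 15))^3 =(1 16)(3 13)(6 15)(12 17)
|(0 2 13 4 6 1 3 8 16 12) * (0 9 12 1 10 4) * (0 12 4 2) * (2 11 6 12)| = 12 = |(1 3 8 16)(2 13)(4 12 9)(6 10 11)|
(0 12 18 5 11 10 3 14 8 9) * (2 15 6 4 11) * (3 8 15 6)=(0 12 18 5 2 6 4 11 10 8 9)(3 14 15)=[12, 1, 6, 14, 11, 2, 4, 7, 9, 0, 8, 10, 18, 13, 15, 3, 16, 17, 5]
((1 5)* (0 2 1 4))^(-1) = (0 4 5 1 2)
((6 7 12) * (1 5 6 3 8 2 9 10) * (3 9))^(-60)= (1 7 10 6 9 5 12)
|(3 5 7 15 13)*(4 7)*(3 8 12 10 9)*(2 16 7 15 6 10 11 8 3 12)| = 45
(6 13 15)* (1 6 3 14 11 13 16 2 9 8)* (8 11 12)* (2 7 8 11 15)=(1 6 16 7 8)(2 9 15 3 14 12 11 13)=[0, 6, 9, 14, 4, 5, 16, 8, 1, 15, 10, 13, 11, 2, 12, 3, 7]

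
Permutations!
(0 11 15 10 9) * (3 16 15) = (0 11 3 16 15 10 9) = [11, 1, 2, 16, 4, 5, 6, 7, 8, 0, 9, 3, 12, 13, 14, 10, 15]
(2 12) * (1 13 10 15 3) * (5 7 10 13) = (1 5 7 10 15 3)(2 12) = [0, 5, 12, 1, 4, 7, 6, 10, 8, 9, 15, 11, 2, 13, 14, 3]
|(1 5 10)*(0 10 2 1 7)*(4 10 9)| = |(0 9 4 10 7)(1 5 2)| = 15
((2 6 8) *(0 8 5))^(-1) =(0 5 6 2 8)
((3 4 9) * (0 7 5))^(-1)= (0 5 7)(3 9 4)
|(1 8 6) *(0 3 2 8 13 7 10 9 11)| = |(0 3 2 8 6 1 13 7 10 9 11)| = 11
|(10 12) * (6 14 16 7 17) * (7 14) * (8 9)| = |(6 7 17)(8 9)(10 12)(14 16)| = 6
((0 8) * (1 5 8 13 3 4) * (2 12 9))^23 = ((0 13 3 4 1 5 8)(2 12 9))^23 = (0 3 1 8 13 4 5)(2 9 12)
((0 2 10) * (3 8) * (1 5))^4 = (0 2 10)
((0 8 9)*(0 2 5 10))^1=(0 8 9 2 5 10)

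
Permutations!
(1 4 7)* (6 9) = [0, 4, 2, 3, 7, 5, 9, 1, 8, 6] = (1 4 7)(6 9)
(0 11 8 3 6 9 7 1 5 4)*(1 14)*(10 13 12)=[11, 5, 2, 6, 0, 4, 9, 14, 3, 7, 13, 8, 10, 12, 1]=(0 11 8 3 6 9 7 14 1 5 4)(10 13 12)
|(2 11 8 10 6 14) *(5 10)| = 7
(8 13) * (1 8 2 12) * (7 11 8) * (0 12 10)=[12, 7, 10, 3, 4, 5, 6, 11, 13, 9, 0, 8, 1, 2]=(0 12 1 7 11 8 13 2 10)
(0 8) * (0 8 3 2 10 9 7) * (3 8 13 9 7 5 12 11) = [8, 1, 10, 2, 4, 12, 6, 0, 13, 5, 7, 3, 11, 9] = (0 8 13 9 5 12 11 3 2 10 7)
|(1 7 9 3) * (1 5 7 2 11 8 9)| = 8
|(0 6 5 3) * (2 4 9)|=|(0 6 5 3)(2 4 9)|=12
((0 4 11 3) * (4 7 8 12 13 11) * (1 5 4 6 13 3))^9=(0 3 12 8 7)(1 6)(4 11)(5 13)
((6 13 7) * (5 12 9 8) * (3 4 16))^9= ((3 4 16)(5 12 9 8)(6 13 7))^9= (16)(5 12 9 8)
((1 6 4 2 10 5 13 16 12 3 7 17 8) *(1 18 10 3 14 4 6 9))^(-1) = (1 9)(2 4 14 12 16 13 5 10 18 8 17 7 3)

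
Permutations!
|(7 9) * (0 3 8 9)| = 5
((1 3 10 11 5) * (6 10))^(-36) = (11)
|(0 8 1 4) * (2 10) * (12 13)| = |(0 8 1 4)(2 10)(12 13)| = 4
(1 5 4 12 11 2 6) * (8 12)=[0, 5, 6, 3, 8, 4, 1, 7, 12, 9, 10, 2, 11]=(1 5 4 8 12 11 2 6)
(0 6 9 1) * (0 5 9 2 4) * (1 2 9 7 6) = (0 1 5 7 6 9 2 4) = [1, 5, 4, 3, 0, 7, 9, 6, 8, 2]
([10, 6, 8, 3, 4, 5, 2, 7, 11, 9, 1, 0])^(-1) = [11, 10, 6, 3, 4, 5, 1, 7, 2, 9, 0, 8]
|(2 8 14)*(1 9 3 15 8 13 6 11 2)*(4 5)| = |(1 9 3 15 8 14)(2 13 6 11)(4 5)| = 12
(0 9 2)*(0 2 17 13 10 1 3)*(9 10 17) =(0 10 1 3)(13 17) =[10, 3, 2, 0, 4, 5, 6, 7, 8, 9, 1, 11, 12, 17, 14, 15, 16, 13]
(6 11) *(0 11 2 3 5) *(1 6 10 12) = [11, 6, 3, 5, 4, 0, 2, 7, 8, 9, 12, 10, 1] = (0 11 10 12 1 6 2 3 5)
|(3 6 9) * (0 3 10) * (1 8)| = 10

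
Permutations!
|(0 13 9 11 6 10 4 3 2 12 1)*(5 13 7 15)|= 14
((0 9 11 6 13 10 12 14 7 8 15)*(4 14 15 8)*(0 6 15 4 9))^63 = ((4 14 7 9 11 15 6 13 10 12))^63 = (4 9 6 12 7 15 10 14 11 13)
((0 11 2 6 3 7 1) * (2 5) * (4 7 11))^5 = ((0 4 7 1)(2 6 3 11 5))^5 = (11)(0 4 7 1)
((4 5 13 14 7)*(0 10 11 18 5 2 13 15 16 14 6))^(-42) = (0 2 14 5 10 13 7 15 11 6 4 16 18)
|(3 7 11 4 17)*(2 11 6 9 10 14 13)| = |(2 11 4 17 3 7 6 9 10 14 13)| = 11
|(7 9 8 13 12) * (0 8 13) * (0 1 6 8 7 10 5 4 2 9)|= |(0 7)(1 6 8)(2 9 13 12 10 5 4)|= 42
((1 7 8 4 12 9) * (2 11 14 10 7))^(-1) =((1 2 11 14 10 7 8 4 12 9))^(-1) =(1 9 12 4 8 7 10 14 11 2)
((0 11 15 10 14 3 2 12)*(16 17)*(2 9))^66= (17)(0 10 9)(2 11 14)(3 12 15)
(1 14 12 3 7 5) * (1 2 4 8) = (1 14 12 3 7 5 2 4 8) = [0, 14, 4, 7, 8, 2, 6, 5, 1, 9, 10, 11, 3, 13, 12]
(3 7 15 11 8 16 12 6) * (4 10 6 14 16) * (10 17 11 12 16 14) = (3 7 15 12 10 6)(4 17 11 8) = [0, 1, 2, 7, 17, 5, 3, 15, 4, 9, 6, 8, 10, 13, 14, 12, 16, 11]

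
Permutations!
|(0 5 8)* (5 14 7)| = |(0 14 7 5 8)| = 5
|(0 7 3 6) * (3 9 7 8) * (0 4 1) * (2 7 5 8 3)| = 5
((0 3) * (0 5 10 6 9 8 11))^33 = ((0 3 5 10 6 9 8 11))^33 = (0 3 5 10 6 9 8 11)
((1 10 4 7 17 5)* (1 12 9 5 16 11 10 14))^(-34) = (4 17 11)(5 9 12)(7 16 10)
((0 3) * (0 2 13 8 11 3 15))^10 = ((0 15)(2 13 8 11 3))^10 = (15)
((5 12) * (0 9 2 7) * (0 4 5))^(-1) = (0 12 5 4 7 2 9)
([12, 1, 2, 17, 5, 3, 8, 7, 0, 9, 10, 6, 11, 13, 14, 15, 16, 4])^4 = (17)(0 8 6 11 12)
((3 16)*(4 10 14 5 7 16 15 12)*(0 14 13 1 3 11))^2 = (0 5 16)(1 15 4 13 3 12 10)(7 11 14)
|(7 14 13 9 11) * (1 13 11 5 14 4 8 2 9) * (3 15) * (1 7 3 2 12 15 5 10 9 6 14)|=|(1 13 7 4 8 12 15 2 6 14 11 3 5)(9 10)|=26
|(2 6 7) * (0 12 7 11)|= |(0 12 7 2 6 11)|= 6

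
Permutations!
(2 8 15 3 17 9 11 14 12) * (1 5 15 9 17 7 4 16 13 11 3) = (17)(1 5 15)(2 8 9 3 7 4 16 13 11 14 12) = [0, 5, 8, 7, 16, 15, 6, 4, 9, 3, 10, 14, 2, 11, 12, 1, 13, 17]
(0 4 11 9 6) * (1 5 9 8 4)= (0 1 5 9 6)(4 11 8)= [1, 5, 2, 3, 11, 9, 0, 7, 4, 6, 10, 8]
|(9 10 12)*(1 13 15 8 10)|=|(1 13 15 8 10 12 9)|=7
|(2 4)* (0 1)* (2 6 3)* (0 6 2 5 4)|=7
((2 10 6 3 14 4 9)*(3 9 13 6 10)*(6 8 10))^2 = ((2 3 14 4 13 8 10 6 9))^2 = (2 14 13 10 9 3 4 8 6)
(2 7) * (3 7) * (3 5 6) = [0, 1, 5, 7, 4, 6, 3, 2] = (2 5 6 3 7)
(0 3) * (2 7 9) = [3, 1, 7, 0, 4, 5, 6, 9, 8, 2] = (0 3)(2 7 9)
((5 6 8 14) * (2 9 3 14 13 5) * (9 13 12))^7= ((2 13 5 6 8 12 9 3 14))^7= (2 3 12 6 13 14 9 8 5)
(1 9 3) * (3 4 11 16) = (1 9 4 11 16 3) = [0, 9, 2, 1, 11, 5, 6, 7, 8, 4, 10, 16, 12, 13, 14, 15, 3]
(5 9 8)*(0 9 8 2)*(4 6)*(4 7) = [9, 1, 0, 3, 6, 8, 7, 4, 5, 2] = (0 9 2)(4 6 7)(5 8)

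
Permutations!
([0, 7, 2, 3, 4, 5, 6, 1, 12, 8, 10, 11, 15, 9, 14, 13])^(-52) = (8 13 12 9 15)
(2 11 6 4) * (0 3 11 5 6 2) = (0 3 11 2 5 6 4) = [3, 1, 5, 11, 0, 6, 4, 7, 8, 9, 10, 2]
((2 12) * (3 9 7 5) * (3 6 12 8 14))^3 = ((2 8 14 3 9 7 5 6 12))^3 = (2 3 5)(6 8 9)(7 12 14)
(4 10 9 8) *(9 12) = [0, 1, 2, 3, 10, 5, 6, 7, 4, 8, 12, 11, 9] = (4 10 12 9 8)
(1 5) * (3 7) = (1 5)(3 7) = [0, 5, 2, 7, 4, 1, 6, 3]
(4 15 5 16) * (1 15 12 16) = [0, 15, 2, 3, 12, 1, 6, 7, 8, 9, 10, 11, 16, 13, 14, 5, 4] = (1 15 5)(4 12 16)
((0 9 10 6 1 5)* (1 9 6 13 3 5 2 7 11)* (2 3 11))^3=(0 10 1)(2 7)(3 6 13)(5 9 11)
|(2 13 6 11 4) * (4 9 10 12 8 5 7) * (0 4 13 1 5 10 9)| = 9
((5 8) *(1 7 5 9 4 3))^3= (1 8 3 5 4 7 9)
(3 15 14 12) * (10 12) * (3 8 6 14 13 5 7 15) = (5 7 15 13)(6 14 10 12 8) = [0, 1, 2, 3, 4, 7, 14, 15, 6, 9, 12, 11, 8, 5, 10, 13]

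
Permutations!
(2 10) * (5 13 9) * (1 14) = [0, 14, 10, 3, 4, 13, 6, 7, 8, 5, 2, 11, 12, 9, 1] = (1 14)(2 10)(5 13 9)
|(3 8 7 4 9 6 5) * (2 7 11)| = 9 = |(2 7 4 9 6 5 3 8 11)|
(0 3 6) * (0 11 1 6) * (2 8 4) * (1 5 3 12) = (0 12 1 6 11 5 3)(2 8 4) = [12, 6, 8, 0, 2, 3, 11, 7, 4, 9, 10, 5, 1]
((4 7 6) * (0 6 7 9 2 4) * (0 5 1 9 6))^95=((1 9 2 4 6 5))^95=(1 5 6 4 2 9)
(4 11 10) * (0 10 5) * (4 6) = (0 10 6 4 11 5) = [10, 1, 2, 3, 11, 0, 4, 7, 8, 9, 6, 5]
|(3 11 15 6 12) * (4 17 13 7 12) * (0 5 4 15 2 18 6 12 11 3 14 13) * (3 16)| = |(0 5 4 17)(2 18 6 15 12 14 13 7 11)(3 16)| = 36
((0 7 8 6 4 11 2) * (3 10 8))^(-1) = (0 2 11 4 6 8 10 3 7)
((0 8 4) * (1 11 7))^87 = ((0 8 4)(1 11 7))^87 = (11)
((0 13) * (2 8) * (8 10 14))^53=(0 13)(2 10 14 8)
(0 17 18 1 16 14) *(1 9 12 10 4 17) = (0 1 16 14)(4 17 18 9 12 10) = [1, 16, 2, 3, 17, 5, 6, 7, 8, 12, 4, 11, 10, 13, 0, 15, 14, 18, 9]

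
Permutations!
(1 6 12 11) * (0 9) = (0 9)(1 6 12 11) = [9, 6, 2, 3, 4, 5, 12, 7, 8, 0, 10, 1, 11]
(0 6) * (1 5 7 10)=[6, 5, 2, 3, 4, 7, 0, 10, 8, 9, 1]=(0 6)(1 5 7 10)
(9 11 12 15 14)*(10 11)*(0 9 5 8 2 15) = (0 9 10 11 12)(2 15 14 5 8) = [9, 1, 15, 3, 4, 8, 6, 7, 2, 10, 11, 12, 0, 13, 5, 14]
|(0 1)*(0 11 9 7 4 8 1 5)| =6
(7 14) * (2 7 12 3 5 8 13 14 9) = (2 7 9)(3 5 8 13 14 12) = [0, 1, 7, 5, 4, 8, 6, 9, 13, 2, 10, 11, 3, 14, 12]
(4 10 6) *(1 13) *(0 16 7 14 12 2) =(0 16 7 14 12 2)(1 13)(4 10 6) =[16, 13, 0, 3, 10, 5, 4, 14, 8, 9, 6, 11, 2, 1, 12, 15, 7]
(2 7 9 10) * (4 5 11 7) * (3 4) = (2 3 4 5 11 7 9 10) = [0, 1, 3, 4, 5, 11, 6, 9, 8, 10, 2, 7]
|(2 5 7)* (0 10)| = |(0 10)(2 5 7)| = 6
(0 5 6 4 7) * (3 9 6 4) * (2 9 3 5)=(0 2 9 6 5 4 7)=[2, 1, 9, 3, 7, 4, 5, 0, 8, 6]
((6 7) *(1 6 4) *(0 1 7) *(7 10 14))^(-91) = (0 6 1)(4 10 14 7)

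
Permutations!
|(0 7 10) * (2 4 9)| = |(0 7 10)(2 4 9)| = 3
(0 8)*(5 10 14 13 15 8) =(0 5 10 14 13 15 8) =[5, 1, 2, 3, 4, 10, 6, 7, 0, 9, 14, 11, 12, 15, 13, 8]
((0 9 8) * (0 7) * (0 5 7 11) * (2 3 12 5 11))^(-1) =(0 11 7 5 12 3 2 8 9)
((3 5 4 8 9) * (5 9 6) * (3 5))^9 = ((3 9 5 4 8 6))^9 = (3 4)(5 6)(8 9)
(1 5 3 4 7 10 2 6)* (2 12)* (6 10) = (1 5 3 4 7 6)(2 10 12) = [0, 5, 10, 4, 7, 3, 1, 6, 8, 9, 12, 11, 2]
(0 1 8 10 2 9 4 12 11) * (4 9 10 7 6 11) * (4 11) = [1, 8, 10, 3, 12, 5, 4, 6, 7, 9, 2, 0, 11] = (0 1 8 7 6 4 12 11)(2 10)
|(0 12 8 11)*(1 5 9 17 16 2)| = 12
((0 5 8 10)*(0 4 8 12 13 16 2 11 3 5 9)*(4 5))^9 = (0 9)(2 16 13 12 5 10 8 4 3 11)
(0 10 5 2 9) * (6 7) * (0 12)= (0 10 5 2 9 12)(6 7)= [10, 1, 9, 3, 4, 2, 7, 6, 8, 12, 5, 11, 0]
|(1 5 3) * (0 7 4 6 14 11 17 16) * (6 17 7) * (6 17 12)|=|(0 17 16)(1 5 3)(4 12 6 14 11 7)|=6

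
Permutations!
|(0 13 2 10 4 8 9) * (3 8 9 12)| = 6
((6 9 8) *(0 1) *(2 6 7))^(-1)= (0 1)(2 7 8 9 6)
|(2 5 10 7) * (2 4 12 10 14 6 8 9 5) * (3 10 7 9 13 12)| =11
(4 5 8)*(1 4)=(1 4 5 8)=[0, 4, 2, 3, 5, 8, 6, 7, 1]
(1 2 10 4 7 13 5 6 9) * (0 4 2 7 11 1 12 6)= (0 4 11 1 7 13 5)(2 10)(6 9 12)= [4, 7, 10, 3, 11, 0, 9, 13, 8, 12, 2, 1, 6, 5]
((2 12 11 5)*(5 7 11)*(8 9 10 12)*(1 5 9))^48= (12)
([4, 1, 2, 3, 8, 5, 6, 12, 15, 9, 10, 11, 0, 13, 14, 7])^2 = [8, 1, 2, 3, 15, 5, 6, 0, 7, 9, 10, 11, 4, 13, 14, 12]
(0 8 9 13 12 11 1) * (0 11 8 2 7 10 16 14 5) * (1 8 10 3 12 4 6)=(0 2 7 3 12 10 16 14 5)(1 11 8 9 13 4 6)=[2, 11, 7, 12, 6, 0, 1, 3, 9, 13, 16, 8, 10, 4, 5, 15, 14]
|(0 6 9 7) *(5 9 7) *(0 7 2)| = |(0 6 2)(5 9)| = 6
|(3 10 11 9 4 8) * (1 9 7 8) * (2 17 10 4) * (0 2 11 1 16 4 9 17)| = 30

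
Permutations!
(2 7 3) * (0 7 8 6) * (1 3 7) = [1, 3, 8, 2, 4, 5, 0, 7, 6] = (0 1 3 2 8 6)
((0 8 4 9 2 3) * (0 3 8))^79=(2 9 4 8)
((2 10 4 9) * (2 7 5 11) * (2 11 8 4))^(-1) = (11)(2 10)(4 8 5 7 9)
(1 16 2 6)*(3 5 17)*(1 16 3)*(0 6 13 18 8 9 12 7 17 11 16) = (0 6)(1 3 5 11 16 2 13 18 8 9 12 7 17) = [6, 3, 13, 5, 4, 11, 0, 17, 9, 12, 10, 16, 7, 18, 14, 15, 2, 1, 8]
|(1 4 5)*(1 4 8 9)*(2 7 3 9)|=|(1 8 2 7 3 9)(4 5)|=6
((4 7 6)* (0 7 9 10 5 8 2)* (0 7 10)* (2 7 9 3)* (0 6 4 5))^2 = (10)(2 6 8 4)(3 9 5 7)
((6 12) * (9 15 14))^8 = (9 14 15)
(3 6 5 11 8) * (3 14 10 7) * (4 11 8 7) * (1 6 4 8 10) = (1 6 5 10 8 14)(3 4 11 7) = [0, 6, 2, 4, 11, 10, 5, 3, 14, 9, 8, 7, 12, 13, 1]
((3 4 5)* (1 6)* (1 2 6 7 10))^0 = ((1 7 10)(2 6)(3 4 5))^0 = (10)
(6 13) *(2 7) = [0, 1, 7, 3, 4, 5, 13, 2, 8, 9, 10, 11, 12, 6] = (2 7)(6 13)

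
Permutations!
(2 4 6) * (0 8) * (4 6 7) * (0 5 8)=[0, 1, 6, 3, 7, 8, 2, 4, 5]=(2 6)(4 7)(5 8)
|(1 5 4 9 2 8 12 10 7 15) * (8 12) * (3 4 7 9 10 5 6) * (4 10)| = 10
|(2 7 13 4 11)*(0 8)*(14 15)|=|(0 8)(2 7 13 4 11)(14 15)|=10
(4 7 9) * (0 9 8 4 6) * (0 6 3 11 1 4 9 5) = [5, 4, 2, 11, 7, 0, 6, 8, 9, 3, 10, 1] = (0 5)(1 4 7 8 9 3 11)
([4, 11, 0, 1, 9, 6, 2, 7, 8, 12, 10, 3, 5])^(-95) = [12, 11, 9, 1, 5, 0, 4, 7, 8, 6, 10, 3, 2]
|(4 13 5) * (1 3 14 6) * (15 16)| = 12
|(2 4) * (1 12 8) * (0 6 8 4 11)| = 8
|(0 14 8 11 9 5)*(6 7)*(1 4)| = |(0 14 8 11 9 5)(1 4)(6 7)| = 6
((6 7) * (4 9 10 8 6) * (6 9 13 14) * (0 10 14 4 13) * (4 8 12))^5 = (0 10 12 4)(6 14 9 8 13 7)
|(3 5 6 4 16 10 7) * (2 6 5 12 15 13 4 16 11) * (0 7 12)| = 9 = |(0 7 3)(2 6 16 10 12 15 13 4 11)|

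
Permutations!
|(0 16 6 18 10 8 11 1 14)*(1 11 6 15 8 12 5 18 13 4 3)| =|(0 16 15 8 6 13 4 3 1 14)(5 18 10 12)| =20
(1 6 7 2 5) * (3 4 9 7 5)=(1 6 5)(2 3 4 9 7)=[0, 6, 3, 4, 9, 1, 5, 2, 8, 7]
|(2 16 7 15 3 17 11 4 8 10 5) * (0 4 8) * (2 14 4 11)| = 42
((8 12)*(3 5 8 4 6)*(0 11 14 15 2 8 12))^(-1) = (0 8 2 15 14 11)(3 6 4 12 5)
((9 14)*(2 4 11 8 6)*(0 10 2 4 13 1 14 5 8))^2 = (0 2 1 9 8 4)(5 6 11 10 13 14)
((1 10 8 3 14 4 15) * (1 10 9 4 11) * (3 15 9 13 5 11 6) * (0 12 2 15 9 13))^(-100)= (0 13 10)(1 4 15)(2 11 9)(3 6 14)(5 8 12)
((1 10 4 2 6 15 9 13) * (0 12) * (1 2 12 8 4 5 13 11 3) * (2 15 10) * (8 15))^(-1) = (0 12 4 8 13 5 10 6 2 1 3 11 9 15)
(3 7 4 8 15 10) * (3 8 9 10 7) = (4 9 10 8 15 7) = [0, 1, 2, 3, 9, 5, 6, 4, 15, 10, 8, 11, 12, 13, 14, 7]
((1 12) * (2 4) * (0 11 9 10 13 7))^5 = ((0 11 9 10 13 7)(1 12)(2 4))^5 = (0 7 13 10 9 11)(1 12)(2 4)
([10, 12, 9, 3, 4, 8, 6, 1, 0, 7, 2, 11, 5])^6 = [12, 2, 8, 3, 4, 7, 6, 10, 1, 0, 5, 11, 9]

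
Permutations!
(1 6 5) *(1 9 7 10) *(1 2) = (1 6 5 9 7 10 2) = [0, 6, 1, 3, 4, 9, 5, 10, 8, 7, 2]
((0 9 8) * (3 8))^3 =(0 8 3 9)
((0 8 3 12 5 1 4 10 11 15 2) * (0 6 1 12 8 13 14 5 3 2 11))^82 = (15)(0 4 6 8 12 14)(1 2 3 5 13 10)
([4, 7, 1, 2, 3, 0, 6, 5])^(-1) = [5, 2, 3, 4, 0, 7, 6, 1]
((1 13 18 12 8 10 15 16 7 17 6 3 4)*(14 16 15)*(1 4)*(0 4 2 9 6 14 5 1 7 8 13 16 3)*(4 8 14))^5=((0 8 10 5 1 16 14 3 7 17 4 2 9 6)(12 13 18))^5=(0 16 4 8 14 2 10 3 9 5 7 6 1 17)(12 18 13)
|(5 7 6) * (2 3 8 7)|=6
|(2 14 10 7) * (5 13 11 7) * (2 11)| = |(2 14 10 5 13)(7 11)| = 10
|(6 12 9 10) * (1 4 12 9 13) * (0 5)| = 12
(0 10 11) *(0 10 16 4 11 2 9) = (0 16 4 11 10 2 9) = [16, 1, 9, 3, 11, 5, 6, 7, 8, 0, 2, 10, 12, 13, 14, 15, 4]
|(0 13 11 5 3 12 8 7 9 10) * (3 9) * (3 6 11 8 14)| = |(0 13 8 7 6 11 5 9 10)(3 12 14)| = 9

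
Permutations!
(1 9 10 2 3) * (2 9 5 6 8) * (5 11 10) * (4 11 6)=[0, 6, 3, 1, 11, 4, 8, 7, 2, 5, 9, 10]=(1 6 8 2 3)(4 11 10 9 5)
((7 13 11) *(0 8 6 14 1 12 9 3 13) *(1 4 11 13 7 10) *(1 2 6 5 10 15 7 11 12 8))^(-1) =(0 7 15 11 3 9 12 4 14 6 2 10 5 8 1)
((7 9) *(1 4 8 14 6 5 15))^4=((1 4 8 14 6 5 15)(7 9))^4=(1 6 4 5 8 15 14)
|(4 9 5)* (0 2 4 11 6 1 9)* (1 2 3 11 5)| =|(0 3 11 6 2 4)(1 9)| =6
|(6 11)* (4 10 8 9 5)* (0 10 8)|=4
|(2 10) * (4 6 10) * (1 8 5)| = 12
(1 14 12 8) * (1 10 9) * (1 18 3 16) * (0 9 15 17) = [9, 14, 2, 16, 4, 5, 6, 7, 10, 18, 15, 11, 8, 13, 12, 17, 1, 0, 3] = (0 9 18 3 16 1 14 12 8 10 15 17)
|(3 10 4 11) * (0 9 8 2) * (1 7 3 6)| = 28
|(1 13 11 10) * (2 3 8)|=12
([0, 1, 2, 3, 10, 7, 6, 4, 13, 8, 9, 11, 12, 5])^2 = (4 9 13 7 10 8 5)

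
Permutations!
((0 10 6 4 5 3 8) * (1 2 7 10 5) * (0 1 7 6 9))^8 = (0 7 2 3 9 4 1 5 10 6 8)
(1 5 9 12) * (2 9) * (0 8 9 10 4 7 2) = (0 8 9 12 1 5)(2 10 4 7) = [8, 5, 10, 3, 7, 0, 6, 2, 9, 12, 4, 11, 1]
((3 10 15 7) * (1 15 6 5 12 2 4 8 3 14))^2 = ((1 15 7 14)(2 4 8 3 10 6 5 12))^2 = (1 7)(2 8 10 5)(3 6 12 4)(14 15)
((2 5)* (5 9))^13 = (2 9 5)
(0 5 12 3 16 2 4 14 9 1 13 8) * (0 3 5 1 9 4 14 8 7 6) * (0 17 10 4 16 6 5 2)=[1, 13, 14, 6, 8, 12, 17, 5, 3, 9, 4, 11, 2, 7, 16, 15, 0, 10]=(0 1 13 7 5 12 2 14 16)(3 6 17 10 4 8)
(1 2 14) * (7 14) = [0, 2, 7, 3, 4, 5, 6, 14, 8, 9, 10, 11, 12, 13, 1] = (1 2 7 14)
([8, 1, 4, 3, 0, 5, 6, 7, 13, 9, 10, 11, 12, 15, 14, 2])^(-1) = (0 4 2 15 13 8)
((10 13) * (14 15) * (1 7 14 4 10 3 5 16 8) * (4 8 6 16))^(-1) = ((1 7 14 15 8)(3 5 4 10 13)(6 16))^(-1) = (1 8 15 14 7)(3 13 10 4 5)(6 16)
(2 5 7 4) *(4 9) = [0, 1, 5, 3, 2, 7, 6, 9, 8, 4] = (2 5 7 9 4)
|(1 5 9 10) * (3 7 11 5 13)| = |(1 13 3 7 11 5 9 10)| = 8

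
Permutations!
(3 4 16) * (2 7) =(2 7)(3 4 16) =[0, 1, 7, 4, 16, 5, 6, 2, 8, 9, 10, 11, 12, 13, 14, 15, 3]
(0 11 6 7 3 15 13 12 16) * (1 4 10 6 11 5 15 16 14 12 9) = (0 5 15 13 9 1 4 10 6 7 3 16)(12 14) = [5, 4, 2, 16, 10, 15, 7, 3, 8, 1, 6, 11, 14, 9, 12, 13, 0]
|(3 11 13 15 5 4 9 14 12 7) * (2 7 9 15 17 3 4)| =60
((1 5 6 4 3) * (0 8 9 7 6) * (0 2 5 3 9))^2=(4 7)(6 9)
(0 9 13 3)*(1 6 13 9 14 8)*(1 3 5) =(0 14 8 3)(1 6 13 5) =[14, 6, 2, 0, 4, 1, 13, 7, 3, 9, 10, 11, 12, 5, 8]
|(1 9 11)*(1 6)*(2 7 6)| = |(1 9 11 2 7 6)| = 6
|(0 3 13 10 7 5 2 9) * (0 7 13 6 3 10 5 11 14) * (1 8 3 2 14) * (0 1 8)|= |(0 10 13 5 14 1)(2 9 7 11 8 3 6)|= 42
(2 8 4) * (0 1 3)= (0 1 3)(2 8 4)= [1, 3, 8, 0, 2, 5, 6, 7, 4]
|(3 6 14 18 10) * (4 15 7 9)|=|(3 6 14 18 10)(4 15 7 9)|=20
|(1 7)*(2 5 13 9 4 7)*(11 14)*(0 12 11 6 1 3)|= 13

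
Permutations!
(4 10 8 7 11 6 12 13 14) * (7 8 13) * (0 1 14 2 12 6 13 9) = (0 1 14 4 10 9)(2 12 7 11 13) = [1, 14, 12, 3, 10, 5, 6, 11, 8, 0, 9, 13, 7, 2, 4]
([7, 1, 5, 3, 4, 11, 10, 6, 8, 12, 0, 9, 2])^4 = (2 12 9 11 5)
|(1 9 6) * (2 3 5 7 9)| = 7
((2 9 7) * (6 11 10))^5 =(2 7 9)(6 10 11) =((2 9 7)(6 11 10))^5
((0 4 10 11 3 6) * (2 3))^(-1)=((0 4 10 11 2 3 6))^(-1)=(0 6 3 2 11 10 4)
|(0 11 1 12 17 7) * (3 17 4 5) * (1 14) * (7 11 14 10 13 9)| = |(0 14 1 12 4 5 3 17 11 10 13 9 7)| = 13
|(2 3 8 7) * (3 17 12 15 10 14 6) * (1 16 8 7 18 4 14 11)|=|(1 16 8 18 4 14 6 3 7 2 17 12 15 10 11)|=15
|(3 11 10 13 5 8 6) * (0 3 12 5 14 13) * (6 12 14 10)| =|(0 3 11 6 14 13 10)(5 8 12)| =21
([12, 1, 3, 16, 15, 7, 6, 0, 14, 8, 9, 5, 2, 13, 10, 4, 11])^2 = [2, 1, 16, 11, 4, 0, 6, 12, 10, 14, 8, 7, 3, 13, 9, 15, 5]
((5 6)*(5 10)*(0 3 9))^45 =((0 3 9)(5 6 10))^45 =(10)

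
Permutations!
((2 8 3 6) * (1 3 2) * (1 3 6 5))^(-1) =((1 6 3 5)(2 8))^(-1) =(1 5 3 6)(2 8)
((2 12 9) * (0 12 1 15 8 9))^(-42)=((0 12)(1 15 8 9 2))^(-42)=(1 9 15 2 8)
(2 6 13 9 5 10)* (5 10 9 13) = (13)(2 6 5 9 10) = [0, 1, 6, 3, 4, 9, 5, 7, 8, 10, 2, 11, 12, 13]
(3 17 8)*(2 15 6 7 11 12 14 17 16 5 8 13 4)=(2 15 6 7 11 12 14 17 13 4)(3 16 5 8)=[0, 1, 15, 16, 2, 8, 7, 11, 3, 9, 10, 12, 14, 4, 17, 6, 5, 13]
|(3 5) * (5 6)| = |(3 6 5)| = 3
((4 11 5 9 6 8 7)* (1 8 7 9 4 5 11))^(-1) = (11)(1 4 5 7 6 9 8)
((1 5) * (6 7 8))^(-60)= ((1 5)(6 7 8))^(-60)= (8)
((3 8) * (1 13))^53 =((1 13)(3 8))^53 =(1 13)(3 8)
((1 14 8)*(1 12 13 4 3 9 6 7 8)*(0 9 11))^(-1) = (0 11 3 4 13 12 8 7 6 9)(1 14)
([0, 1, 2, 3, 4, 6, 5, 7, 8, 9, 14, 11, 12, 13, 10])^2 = [0, 1, 2, 3, 4, 5, 6, 7, 8, 9, 10, 11, 12, 13, 14]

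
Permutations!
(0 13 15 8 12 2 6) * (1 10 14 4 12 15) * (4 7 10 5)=(0 13 1 5 4 12 2 6)(7 10 14)(8 15)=[13, 5, 6, 3, 12, 4, 0, 10, 15, 9, 14, 11, 2, 1, 7, 8]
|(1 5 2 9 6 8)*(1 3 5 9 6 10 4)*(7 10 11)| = |(1 9 11 7 10 4)(2 6 8 3 5)| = 30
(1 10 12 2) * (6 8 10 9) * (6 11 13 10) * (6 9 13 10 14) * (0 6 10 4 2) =[6, 13, 1, 3, 2, 5, 8, 7, 9, 11, 12, 4, 0, 14, 10] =(0 6 8 9 11 4 2 1 13 14 10 12)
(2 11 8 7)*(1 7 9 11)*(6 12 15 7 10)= (1 10 6 12 15 7 2)(8 9 11)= [0, 10, 1, 3, 4, 5, 12, 2, 9, 11, 6, 8, 15, 13, 14, 7]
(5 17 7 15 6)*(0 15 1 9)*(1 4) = (0 15 6 5 17 7 4 1 9) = [15, 9, 2, 3, 1, 17, 5, 4, 8, 0, 10, 11, 12, 13, 14, 6, 16, 7]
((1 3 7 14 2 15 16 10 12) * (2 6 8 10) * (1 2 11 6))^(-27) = ((1 3 7 14)(2 15 16 11 6 8 10 12))^(-27) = (1 3 7 14)(2 8 16 12 6 15 10 11)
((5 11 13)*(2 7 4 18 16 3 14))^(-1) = (2 14 3 16 18 4 7)(5 13 11)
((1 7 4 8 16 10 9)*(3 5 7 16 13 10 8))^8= ((1 16 8 13 10 9)(3 5 7 4))^8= (1 8 10)(9 16 13)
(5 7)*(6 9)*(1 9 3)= (1 9 6 3)(5 7)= [0, 9, 2, 1, 4, 7, 3, 5, 8, 6]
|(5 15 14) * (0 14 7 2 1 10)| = |(0 14 5 15 7 2 1 10)| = 8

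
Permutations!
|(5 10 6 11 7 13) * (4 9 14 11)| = |(4 9 14 11 7 13 5 10 6)| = 9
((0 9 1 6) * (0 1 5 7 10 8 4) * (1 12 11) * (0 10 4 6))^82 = ((0 9 5 7 4 10 8 6 12 11 1))^82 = (0 10 1 4 11 7 12 5 6 9 8)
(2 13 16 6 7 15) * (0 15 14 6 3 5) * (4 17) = (0 15 2 13 16 3 5)(4 17)(6 7 14) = [15, 1, 13, 5, 17, 0, 7, 14, 8, 9, 10, 11, 12, 16, 6, 2, 3, 4]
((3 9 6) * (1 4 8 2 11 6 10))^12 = ((1 4 8 2 11 6 3 9 10))^12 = (1 2 3)(4 11 9)(6 10 8)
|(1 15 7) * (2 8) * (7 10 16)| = |(1 15 10 16 7)(2 8)| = 10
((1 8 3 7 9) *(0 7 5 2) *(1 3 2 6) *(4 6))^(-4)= (0 6 9 8 5)(1 3 2 4 7)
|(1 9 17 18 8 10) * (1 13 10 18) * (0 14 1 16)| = 6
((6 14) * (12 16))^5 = (6 14)(12 16) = ((6 14)(12 16))^5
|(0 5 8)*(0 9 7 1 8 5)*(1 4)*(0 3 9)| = |(0 3 9 7 4 1 8)| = 7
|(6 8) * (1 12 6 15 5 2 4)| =8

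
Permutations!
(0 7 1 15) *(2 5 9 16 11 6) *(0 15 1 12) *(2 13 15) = (0 7 12)(2 5 9 16 11 6 13 15) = [7, 1, 5, 3, 4, 9, 13, 12, 8, 16, 10, 6, 0, 15, 14, 2, 11]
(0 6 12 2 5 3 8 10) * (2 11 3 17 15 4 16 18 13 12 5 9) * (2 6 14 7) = [14, 1, 9, 8, 16, 17, 5, 2, 10, 6, 0, 3, 11, 12, 7, 4, 18, 15, 13] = (0 14 7 2 9 6 5 17 15 4 16 18 13 12 11 3 8 10)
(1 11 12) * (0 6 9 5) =(0 6 9 5)(1 11 12) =[6, 11, 2, 3, 4, 0, 9, 7, 8, 5, 10, 12, 1]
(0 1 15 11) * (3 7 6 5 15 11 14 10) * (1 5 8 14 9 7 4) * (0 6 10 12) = [5, 11, 2, 4, 1, 15, 8, 10, 14, 7, 3, 6, 0, 13, 12, 9] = (0 5 15 9 7 10 3 4 1 11 6 8 14 12)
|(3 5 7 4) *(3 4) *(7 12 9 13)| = |(3 5 12 9 13 7)| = 6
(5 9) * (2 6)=(2 6)(5 9)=[0, 1, 6, 3, 4, 9, 2, 7, 8, 5]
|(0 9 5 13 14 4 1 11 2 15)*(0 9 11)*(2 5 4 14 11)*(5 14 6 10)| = |(0 2 15 9 4 1)(5 13 11 14 6 10)| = 6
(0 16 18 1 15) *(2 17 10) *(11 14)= [16, 15, 17, 3, 4, 5, 6, 7, 8, 9, 2, 14, 12, 13, 11, 0, 18, 10, 1]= (0 16 18 1 15)(2 17 10)(11 14)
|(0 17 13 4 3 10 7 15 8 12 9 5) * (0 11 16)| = 14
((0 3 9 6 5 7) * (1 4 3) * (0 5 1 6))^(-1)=((0 6 1 4 3 9)(5 7))^(-1)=(0 9 3 4 1 6)(5 7)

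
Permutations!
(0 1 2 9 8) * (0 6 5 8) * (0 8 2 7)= (0 1 7)(2 9 8 6 5)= [1, 7, 9, 3, 4, 2, 5, 0, 6, 8]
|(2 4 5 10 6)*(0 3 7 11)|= |(0 3 7 11)(2 4 5 10 6)|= 20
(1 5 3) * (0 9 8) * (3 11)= (0 9 8)(1 5 11 3)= [9, 5, 2, 1, 4, 11, 6, 7, 0, 8, 10, 3]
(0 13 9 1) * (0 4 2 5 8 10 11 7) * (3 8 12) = (0 13 9 1 4 2 5 12 3 8 10 11 7) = [13, 4, 5, 8, 2, 12, 6, 0, 10, 1, 11, 7, 3, 9]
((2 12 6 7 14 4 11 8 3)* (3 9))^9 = (2 3 9 8 11 4 14 7 6 12)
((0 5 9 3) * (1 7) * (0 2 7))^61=((0 5 9 3 2 7 1))^61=(0 7 3 5 1 2 9)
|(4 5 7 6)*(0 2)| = |(0 2)(4 5 7 6)| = 4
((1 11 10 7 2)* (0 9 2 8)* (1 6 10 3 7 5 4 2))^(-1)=(0 8 7 3 11 1 9)(2 4 5 10 6)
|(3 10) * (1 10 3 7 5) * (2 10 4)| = 6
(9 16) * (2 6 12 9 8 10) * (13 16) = (2 6 12 9 13 16 8 10) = [0, 1, 6, 3, 4, 5, 12, 7, 10, 13, 2, 11, 9, 16, 14, 15, 8]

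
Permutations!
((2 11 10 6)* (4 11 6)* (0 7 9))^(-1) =((0 7 9)(2 6)(4 11 10))^(-1) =(0 9 7)(2 6)(4 10 11)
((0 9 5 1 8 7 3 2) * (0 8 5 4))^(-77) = ((0 9 4)(1 5)(2 8 7 3))^(-77) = (0 9 4)(1 5)(2 3 7 8)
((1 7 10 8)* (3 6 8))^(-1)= (1 8 6 3 10 7)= ((1 7 10 3 6 8))^(-1)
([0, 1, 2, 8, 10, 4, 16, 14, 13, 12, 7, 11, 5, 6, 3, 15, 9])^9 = (3 10 12 6)(4 9 13 14)(5 16 8 7)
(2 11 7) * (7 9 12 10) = (2 11 9 12 10 7) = [0, 1, 11, 3, 4, 5, 6, 2, 8, 12, 7, 9, 10]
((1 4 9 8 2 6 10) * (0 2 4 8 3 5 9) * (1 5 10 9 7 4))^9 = (10)(1 8)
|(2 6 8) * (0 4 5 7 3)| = 15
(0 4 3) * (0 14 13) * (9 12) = [4, 1, 2, 14, 3, 5, 6, 7, 8, 12, 10, 11, 9, 0, 13] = (0 4 3 14 13)(9 12)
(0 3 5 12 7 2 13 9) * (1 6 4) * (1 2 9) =(0 3 5 12 7 9)(1 6 4 2 13) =[3, 6, 13, 5, 2, 12, 4, 9, 8, 0, 10, 11, 7, 1]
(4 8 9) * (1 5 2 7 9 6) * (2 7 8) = (1 5 7 9 4 2 8 6) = [0, 5, 8, 3, 2, 7, 1, 9, 6, 4]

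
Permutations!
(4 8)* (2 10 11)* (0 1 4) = (0 1 4 8)(2 10 11) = [1, 4, 10, 3, 8, 5, 6, 7, 0, 9, 11, 2]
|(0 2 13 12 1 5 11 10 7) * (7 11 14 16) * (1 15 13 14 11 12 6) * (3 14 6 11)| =45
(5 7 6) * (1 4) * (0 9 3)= [9, 4, 2, 0, 1, 7, 5, 6, 8, 3]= (0 9 3)(1 4)(5 7 6)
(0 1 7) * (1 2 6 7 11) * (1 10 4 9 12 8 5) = (0 2 6 7)(1 11 10 4 9 12 8 5) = [2, 11, 6, 3, 9, 1, 7, 0, 5, 12, 4, 10, 8]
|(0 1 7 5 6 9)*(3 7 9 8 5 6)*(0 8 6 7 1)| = 5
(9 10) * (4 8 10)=(4 8 10 9)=[0, 1, 2, 3, 8, 5, 6, 7, 10, 4, 9]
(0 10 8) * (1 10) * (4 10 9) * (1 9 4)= (0 9 1 4 10 8)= [9, 4, 2, 3, 10, 5, 6, 7, 0, 1, 8]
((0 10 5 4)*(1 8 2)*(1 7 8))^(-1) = (0 4 5 10)(2 8 7)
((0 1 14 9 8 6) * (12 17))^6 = (17)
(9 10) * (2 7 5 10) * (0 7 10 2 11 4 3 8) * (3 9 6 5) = (0 7 3 8)(2 10 6 5)(4 9 11) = [7, 1, 10, 8, 9, 2, 5, 3, 0, 11, 6, 4]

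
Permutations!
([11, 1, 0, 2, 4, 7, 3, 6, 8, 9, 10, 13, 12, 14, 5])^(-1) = (0 2 3 6 7 5 14 13 11)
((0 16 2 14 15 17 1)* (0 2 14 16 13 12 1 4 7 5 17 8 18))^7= (0 15 2 13 8 16 12 18 14 1)(4 17 5 7)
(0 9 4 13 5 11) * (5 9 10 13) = (0 10 13 9 4 5 11) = [10, 1, 2, 3, 5, 11, 6, 7, 8, 4, 13, 0, 12, 9]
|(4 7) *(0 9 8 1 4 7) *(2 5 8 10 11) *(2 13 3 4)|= |(0 9 10 11 13 3 4)(1 2 5 8)|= 28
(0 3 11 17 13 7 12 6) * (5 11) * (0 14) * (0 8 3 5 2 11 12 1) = (0 5 12 6 14 8 3 2 11 17 13 7 1) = [5, 0, 11, 2, 4, 12, 14, 1, 3, 9, 10, 17, 6, 7, 8, 15, 16, 13]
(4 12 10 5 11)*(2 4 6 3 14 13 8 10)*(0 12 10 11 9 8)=[12, 1, 4, 14, 10, 9, 3, 7, 11, 8, 5, 6, 2, 0, 13]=(0 12 2 4 10 5 9 8 11 6 3 14 13)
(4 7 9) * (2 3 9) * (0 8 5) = (0 8 5)(2 3 9 4 7) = [8, 1, 3, 9, 7, 0, 6, 2, 5, 4]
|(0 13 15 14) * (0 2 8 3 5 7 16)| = 10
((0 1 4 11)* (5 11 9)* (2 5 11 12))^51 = (12)(0 1 4 9 11)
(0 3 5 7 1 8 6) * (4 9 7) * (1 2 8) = [3, 1, 8, 5, 9, 4, 0, 2, 6, 7] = (0 3 5 4 9 7 2 8 6)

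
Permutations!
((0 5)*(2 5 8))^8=((0 8 2 5))^8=(8)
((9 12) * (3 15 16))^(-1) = (3 16 15)(9 12)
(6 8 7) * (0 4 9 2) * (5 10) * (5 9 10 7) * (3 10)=[4, 1, 0, 10, 3, 7, 8, 6, 5, 2, 9]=(0 4 3 10 9 2)(5 7 6 8)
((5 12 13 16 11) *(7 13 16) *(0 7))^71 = ((0 7 13)(5 12 16 11))^71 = (0 13 7)(5 11 16 12)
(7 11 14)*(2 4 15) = (2 4 15)(7 11 14) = [0, 1, 4, 3, 15, 5, 6, 11, 8, 9, 10, 14, 12, 13, 7, 2]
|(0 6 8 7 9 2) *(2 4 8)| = |(0 6 2)(4 8 7 9)| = 12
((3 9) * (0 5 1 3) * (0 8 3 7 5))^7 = ((1 7 5)(3 9 8))^7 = (1 7 5)(3 9 8)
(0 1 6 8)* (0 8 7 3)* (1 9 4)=(0 9 4 1 6 7 3)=[9, 6, 2, 0, 1, 5, 7, 3, 8, 4]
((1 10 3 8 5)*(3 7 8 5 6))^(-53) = ((1 10 7 8 6 3 5))^(-53) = (1 8 5 7 3 10 6)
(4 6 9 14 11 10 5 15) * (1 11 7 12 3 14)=(1 11 10 5 15 4 6 9)(3 14 7 12)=[0, 11, 2, 14, 6, 15, 9, 12, 8, 1, 5, 10, 3, 13, 7, 4]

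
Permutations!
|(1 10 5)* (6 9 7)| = 3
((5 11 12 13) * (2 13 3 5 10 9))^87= ((2 13 10 9)(3 5 11 12))^87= (2 9 10 13)(3 12 11 5)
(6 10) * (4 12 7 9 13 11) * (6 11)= [0, 1, 2, 3, 12, 5, 10, 9, 8, 13, 11, 4, 7, 6]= (4 12 7 9 13 6 10 11)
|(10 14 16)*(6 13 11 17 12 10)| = |(6 13 11 17 12 10 14 16)| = 8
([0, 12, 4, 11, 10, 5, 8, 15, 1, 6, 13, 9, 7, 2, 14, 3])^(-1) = [0, 8, 13, 15, 2, 5, 9, 12, 6, 11, 4, 3, 1, 10, 14, 7]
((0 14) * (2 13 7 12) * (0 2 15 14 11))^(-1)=((0 11)(2 13 7 12 15 14))^(-1)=(0 11)(2 14 15 12 7 13)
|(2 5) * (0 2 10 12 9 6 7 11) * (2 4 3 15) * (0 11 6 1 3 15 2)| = |(0 4 15)(1 3 2 5 10 12 9)(6 7)| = 42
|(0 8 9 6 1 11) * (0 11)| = 5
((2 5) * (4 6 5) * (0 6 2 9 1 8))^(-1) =(0 8 1 9 5 6)(2 4)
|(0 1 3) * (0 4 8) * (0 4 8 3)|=6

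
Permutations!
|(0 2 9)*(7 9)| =4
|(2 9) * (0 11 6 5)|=4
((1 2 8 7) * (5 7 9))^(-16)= (1 8 5)(2 9 7)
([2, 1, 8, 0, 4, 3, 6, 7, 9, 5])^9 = [9, 1, 5, 8, 4, 2, 6, 7, 3, 0]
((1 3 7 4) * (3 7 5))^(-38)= (1 7 4)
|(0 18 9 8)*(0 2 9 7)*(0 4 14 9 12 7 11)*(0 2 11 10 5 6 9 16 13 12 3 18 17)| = 18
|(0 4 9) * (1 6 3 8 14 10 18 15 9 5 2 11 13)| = 15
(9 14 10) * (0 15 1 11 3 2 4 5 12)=(0 15 1 11 3 2 4 5 12)(9 14 10)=[15, 11, 4, 2, 5, 12, 6, 7, 8, 14, 9, 3, 0, 13, 10, 1]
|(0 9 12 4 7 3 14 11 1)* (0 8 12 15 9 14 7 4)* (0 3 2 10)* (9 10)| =12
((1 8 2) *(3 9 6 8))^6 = ((1 3 9 6 8 2))^6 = (9)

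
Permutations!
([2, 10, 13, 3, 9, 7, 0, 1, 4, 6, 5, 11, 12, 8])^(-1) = [6, 7, 0, 3, 8, 10, 9, 5, 13, 4, 1, 11, 12, 2]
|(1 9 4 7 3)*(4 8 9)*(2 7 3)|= 6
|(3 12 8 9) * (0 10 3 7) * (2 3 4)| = |(0 10 4 2 3 12 8 9 7)| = 9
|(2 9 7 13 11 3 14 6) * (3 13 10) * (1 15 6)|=18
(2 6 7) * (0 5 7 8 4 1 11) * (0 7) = (0 5)(1 11 7 2 6 8 4) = [5, 11, 6, 3, 1, 0, 8, 2, 4, 9, 10, 7]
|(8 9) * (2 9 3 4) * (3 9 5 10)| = 10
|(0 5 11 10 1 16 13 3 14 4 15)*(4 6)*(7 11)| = 13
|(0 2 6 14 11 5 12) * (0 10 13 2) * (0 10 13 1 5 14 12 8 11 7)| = |(0 10 1 5 8 11 14 7)(2 6 12 13)| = 8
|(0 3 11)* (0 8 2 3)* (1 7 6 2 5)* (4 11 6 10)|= 21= |(1 7 10 4 11 8 5)(2 3 6)|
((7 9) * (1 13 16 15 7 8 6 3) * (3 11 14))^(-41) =(1 15 8 14 13 7 6 3 16 9 11)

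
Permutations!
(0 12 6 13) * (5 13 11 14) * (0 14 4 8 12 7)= (0 7)(4 8 12 6 11)(5 13 14)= [7, 1, 2, 3, 8, 13, 11, 0, 12, 9, 10, 4, 6, 14, 5]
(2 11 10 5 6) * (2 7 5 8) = [0, 1, 11, 3, 4, 6, 7, 5, 2, 9, 8, 10] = (2 11 10 8)(5 6 7)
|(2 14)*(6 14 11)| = 4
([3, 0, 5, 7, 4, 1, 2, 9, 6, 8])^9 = (9)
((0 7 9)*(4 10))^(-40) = (10)(0 9 7)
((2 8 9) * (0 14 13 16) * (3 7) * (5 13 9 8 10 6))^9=(16)(3 7)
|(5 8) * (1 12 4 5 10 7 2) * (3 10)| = 9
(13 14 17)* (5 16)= (5 16)(13 14 17)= [0, 1, 2, 3, 4, 16, 6, 7, 8, 9, 10, 11, 12, 14, 17, 15, 5, 13]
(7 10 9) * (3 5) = (3 5)(7 10 9) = [0, 1, 2, 5, 4, 3, 6, 10, 8, 7, 9]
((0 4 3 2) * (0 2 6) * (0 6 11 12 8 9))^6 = (0 9 8 12 11 3 4)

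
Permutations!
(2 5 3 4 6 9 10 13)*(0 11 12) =[11, 1, 5, 4, 6, 3, 9, 7, 8, 10, 13, 12, 0, 2] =(0 11 12)(2 5 3 4 6 9 10 13)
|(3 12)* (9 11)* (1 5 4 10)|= 4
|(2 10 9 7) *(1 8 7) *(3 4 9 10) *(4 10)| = |(1 8 7 2 3 10 4 9)| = 8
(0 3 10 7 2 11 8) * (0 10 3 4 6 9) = (0 4 6 9)(2 11 8 10 7) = [4, 1, 11, 3, 6, 5, 9, 2, 10, 0, 7, 8]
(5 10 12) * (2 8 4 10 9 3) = (2 8 4 10 12 5 9 3) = [0, 1, 8, 2, 10, 9, 6, 7, 4, 3, 12, 11, 5]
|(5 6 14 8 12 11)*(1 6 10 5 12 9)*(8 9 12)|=12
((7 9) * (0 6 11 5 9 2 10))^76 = ((0 6 11 5 9 7 2 10))^76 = (0 9)(2 11)(5 10)(6 7)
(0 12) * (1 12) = (0 1 12) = [1, 12, 2, 3, 4, 5, 6, 7, 8, 9, 10, 11, 0]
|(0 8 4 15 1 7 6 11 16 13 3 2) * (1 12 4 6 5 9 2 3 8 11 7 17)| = |(0 11 16 13 8 6 7 5 9 2)(1 17)(4 15 12)| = 30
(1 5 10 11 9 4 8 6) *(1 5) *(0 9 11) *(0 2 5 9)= (11)(2 5 10)(4 8 6 9)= [0, 1, 5, 3, 8, 10, 9, 7, 6, 4, 2, 11]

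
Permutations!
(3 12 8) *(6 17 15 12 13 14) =(3 13 14 6 17 15 12 8) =[0, 1, 2, 13, 4, 5, 17, 7, 3, 9, 10, 11, 8, 14, 6, 12, 16, 15]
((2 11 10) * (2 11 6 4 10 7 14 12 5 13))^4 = ((2 6 4 10 11 7 14 12 5 13))^4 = (2 11 5 4 14)(6 7 13 10 12)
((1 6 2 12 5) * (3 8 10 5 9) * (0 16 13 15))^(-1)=(0 15 13 16)(1 5 10 8 3 9 12 2 6)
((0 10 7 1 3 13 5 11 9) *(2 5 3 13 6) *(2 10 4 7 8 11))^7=(0 10 1 9 6 7 11 3 4 8 13)(2 5)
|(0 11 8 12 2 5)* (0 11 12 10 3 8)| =|(0 12 2 5 11)(3 8 10)| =15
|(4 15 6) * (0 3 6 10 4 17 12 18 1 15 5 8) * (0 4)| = 9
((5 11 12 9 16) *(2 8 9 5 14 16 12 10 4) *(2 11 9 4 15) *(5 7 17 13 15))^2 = ((2 8 4 11 10 5 9 12 7 17 13 15)(14 16))^2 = (2 4 10 9 7 13)(5 12 17 15 8 11)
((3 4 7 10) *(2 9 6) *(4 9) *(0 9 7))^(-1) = ((0 9 6 2 4)(3 7 10))^(-1) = (0 4 2 6 9)(3 10 7)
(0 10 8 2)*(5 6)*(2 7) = (0 10 8 7 2)(5 6) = [10, 1, 0, 3, 4, 6, 5, 2, 7, 9, 8]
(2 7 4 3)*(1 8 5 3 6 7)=(1 8 5 3 2)(4 6 7)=[0, 8, 1, 2, 6, 3, 7, 4, 5]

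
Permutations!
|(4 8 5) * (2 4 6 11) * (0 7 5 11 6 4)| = 7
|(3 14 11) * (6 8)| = 6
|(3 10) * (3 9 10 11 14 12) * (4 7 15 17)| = |(3 11 14 12)(4 7 15 17)(9 10)| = 4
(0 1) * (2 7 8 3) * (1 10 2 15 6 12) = (0 10 2 7 8 3 15 6 12 1) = [10, 0, 7, 15, 4, 5, 12, 8, 3, 9, 2, 11, 1, 13, 14, 6]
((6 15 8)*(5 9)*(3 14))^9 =((3 14)(5 9)(6 15 8))^9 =(15)(3 14)(5 9)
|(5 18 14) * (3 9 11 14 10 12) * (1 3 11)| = 6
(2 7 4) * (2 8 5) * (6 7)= [0, 1, 6, 3, 8, 2, 7, 4, 5]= (2 6 7 4 8 5)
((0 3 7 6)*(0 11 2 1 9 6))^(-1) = (0 7 3)(1 2 11 6 9)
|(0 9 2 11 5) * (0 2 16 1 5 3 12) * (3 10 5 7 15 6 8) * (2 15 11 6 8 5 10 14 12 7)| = |(0 9 16 1 2 6 5 15 8 3 7 11 14 12)| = 14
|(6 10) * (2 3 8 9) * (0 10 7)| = |(0 10 6 7)(2 3 8 9)| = 4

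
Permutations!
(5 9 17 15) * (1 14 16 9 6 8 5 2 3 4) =(1 14 16 9 17 15 2 3 4)(5 6 8) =[0, 14, 3, 4, 1, 6, 8, 7, 5, 17, 10, 11, 12, 13, 16, 2, 9, 15]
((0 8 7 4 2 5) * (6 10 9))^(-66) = (10)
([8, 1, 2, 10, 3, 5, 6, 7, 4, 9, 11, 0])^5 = (0 11 10 3 4 8)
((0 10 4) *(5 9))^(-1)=(0 4 10)(5 9)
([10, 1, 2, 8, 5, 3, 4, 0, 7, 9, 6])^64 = [0, 1, 2, 3, 4, 5, 6, 7, 8, 9, 10]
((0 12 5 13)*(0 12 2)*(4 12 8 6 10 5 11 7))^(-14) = ((0 2)(4 12 11 7)(5 13 8 6 10))^(-14) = (4 11)(5 13 8 6 10)(7 12)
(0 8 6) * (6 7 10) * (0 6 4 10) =[8, 1, 2, 3, 10, 5, 6, 0, 7, 9, 4] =(0 8 7)(4 10)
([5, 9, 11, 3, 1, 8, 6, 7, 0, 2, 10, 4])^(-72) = (1 11 9 4 2)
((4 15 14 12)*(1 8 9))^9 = (4 15 14 12) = ((1 8 9)(4 15 14 12))^9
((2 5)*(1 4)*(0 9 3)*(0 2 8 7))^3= ((0 9 3 2 5 8 7)(1 4))^3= (0 2 7 3 8 9 5)(1 4)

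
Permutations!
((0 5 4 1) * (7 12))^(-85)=(0 1 4 5)(7 12)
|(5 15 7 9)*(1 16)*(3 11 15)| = 6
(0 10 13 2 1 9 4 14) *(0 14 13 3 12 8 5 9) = (14)(0 10 3 12 8 5 9 4 13 2 1) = [10, 0, 1, 12, 13, 9, 6, 7, 5, 4, 3, 11, 8, 2, 14]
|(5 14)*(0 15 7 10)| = |(0 15 7 10)(5 14)| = 4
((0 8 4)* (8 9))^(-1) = (0 4 8 9)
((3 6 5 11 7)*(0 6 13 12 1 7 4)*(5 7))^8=((0 6 7 3 13 12 1 5 11 4))^8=(0 11 1 13 7)(3 6 4 5 12)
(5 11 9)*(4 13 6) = (4 13 6)(5 11 9) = [0, 1, 2, 3, 13, 11, 4, 7, 8, 5, 10, 9, 12, 6]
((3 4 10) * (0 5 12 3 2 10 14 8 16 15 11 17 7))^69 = ((0 5 12 3 4 14 8 16 15 11 17 7)(2 10))^69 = (0 11 8 3)(2 10)(4 5 17 16)(7 15 14 12)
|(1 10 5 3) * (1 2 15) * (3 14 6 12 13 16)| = 11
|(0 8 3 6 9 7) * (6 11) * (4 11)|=8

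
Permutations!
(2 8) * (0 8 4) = (0 8 2 4) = [8, 1, 4, 3, 0, 5, 6, 7, 2]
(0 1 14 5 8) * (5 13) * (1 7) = (0 7 1 14 13 5 8) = [7, 14, 2, 3, 4, 8, 6, 1, 0, 9, 10, 11, 12, 5, 13]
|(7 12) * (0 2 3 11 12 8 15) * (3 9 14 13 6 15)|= |(0 2 9 14 13 6 15)(3 11 12 7 8)|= 35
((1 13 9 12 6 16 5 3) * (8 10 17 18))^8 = (18)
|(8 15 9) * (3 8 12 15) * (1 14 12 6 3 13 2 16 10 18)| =13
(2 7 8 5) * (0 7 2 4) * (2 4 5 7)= (0 2 4)(7 8)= [2, 1, 4, 3, 0, 5, 6, 8, 7]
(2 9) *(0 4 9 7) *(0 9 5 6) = (0 4 5 6)(2 7 9) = [4, 1, 7, 3, 5, 6, 0, 9, 8, 2]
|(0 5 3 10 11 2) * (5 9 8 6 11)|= |(0 9 8 6 11 2)(3 10 5)|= 6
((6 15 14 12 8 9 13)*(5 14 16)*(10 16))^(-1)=(5 16 10 15 6 13 9 8 12 14)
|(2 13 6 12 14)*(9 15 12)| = |(2 13 6 9 15 12 14)| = 7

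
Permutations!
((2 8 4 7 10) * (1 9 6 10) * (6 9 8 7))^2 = (1 4 10 7 8 6 2)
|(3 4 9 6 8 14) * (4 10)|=|(3 10 4 9 6 8 14)|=7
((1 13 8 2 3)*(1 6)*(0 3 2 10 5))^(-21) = (0 1 10 3 13 5 6 8)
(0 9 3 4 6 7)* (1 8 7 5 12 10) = [9, 8, 2, 4, 6, 12, 5, 0, 7, 3, 1, 11, 10] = (0 9 3 4 6 5 12 10 1 8 7)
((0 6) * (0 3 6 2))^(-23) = (0 2)(3 6)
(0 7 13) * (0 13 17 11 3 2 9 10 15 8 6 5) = (0 7 17 11 3 2 9 10 15 8 6 5) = [7, 1, 9, 2, 4, 0, 5, 17, 6, 10, 15, 3, 12, 13, 14, 8, 16, 11]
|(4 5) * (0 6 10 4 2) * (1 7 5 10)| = 6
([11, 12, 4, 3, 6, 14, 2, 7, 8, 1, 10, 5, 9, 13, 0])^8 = (14)(1 9 12)(2 6 4)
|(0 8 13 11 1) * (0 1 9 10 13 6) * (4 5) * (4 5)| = |(0 8 6)(9 10 13 11)| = 12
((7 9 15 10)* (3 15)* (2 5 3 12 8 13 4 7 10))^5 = (2 5 3 15)(4 13 8 12 9 7)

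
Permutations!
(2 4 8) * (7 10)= (2 4 8)(7 10)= [0, 1, 4, 3, 8, 5, 6, 10, 2, 9, 7]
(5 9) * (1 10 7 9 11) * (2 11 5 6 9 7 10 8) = (1 8 2 11)(6 9) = [0, 8, 11, 3, 4, 5, 9, 7, 2, 6, 10, 1]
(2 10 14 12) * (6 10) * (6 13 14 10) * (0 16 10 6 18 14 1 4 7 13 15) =(0 16 10 6 18 14 12 2 15)(1 4 7 13) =[16, 4, 15, 3, 7, 5, 18, 13, 8, 9, 6, 11, 2, 1, 12, 0, 10, 17, 14]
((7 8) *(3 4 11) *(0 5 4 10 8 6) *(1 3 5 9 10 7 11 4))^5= ((0 9 10 8 11 5 1 3 7 6))^5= (0 5)(1 9)(3 10)(6 11)(7 8)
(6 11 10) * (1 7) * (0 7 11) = (0 7 1 11 10 6) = [7, 11, 2, 3, 4, 5, 0, 1, 8, 9, 6, 10]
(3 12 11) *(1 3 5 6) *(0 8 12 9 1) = (0 8 12 11 5 6)(1 3 9) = [8, 3, 2, 9, 4, 6, 0, 7, 12, 1, 10, 5, 11]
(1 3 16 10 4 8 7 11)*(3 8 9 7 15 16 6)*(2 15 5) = (1 8 5 2 15 16 10 4 9 7 11)(3 6) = [0, 8, 15, 6, 9, 2, 3, 11, 5, 7, 4, 1, 12, 13, 14, 16, 10]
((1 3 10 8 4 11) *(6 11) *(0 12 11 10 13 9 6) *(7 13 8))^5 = (13)(0 8 1 12 4 3 11)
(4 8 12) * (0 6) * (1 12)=(0 6)(1 12 4 8)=[6, 12, 2, 3, 8, 5, 0, 7, 1, 9, 10, 11, 4]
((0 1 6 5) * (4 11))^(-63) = ((0 1 6 5)(4 11))^(-63) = (0 1 6 5)(4 11)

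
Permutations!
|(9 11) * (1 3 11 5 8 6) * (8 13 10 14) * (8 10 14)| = |(1 3 11 9 5 13 14 10 8 6)| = 10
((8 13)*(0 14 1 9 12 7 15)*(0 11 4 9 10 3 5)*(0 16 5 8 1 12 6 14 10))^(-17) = (0 10 3 8 13 1)(4 11 15 7 12 14 6 9)(5 16)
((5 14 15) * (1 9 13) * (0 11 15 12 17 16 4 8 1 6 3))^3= (0 5 17 8 13)(1 6 11 14 16)(3 15 12 4 9)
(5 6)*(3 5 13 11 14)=(3 5 6 13 11 14)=[0, 1, 2, 5, 4, 6, 13, 7, 8, 9, 10, 14, 12, 11, 3]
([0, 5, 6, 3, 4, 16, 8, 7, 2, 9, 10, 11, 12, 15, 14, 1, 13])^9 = [0, 15, 2, 3, 4, 1, 6, 7, 8, 9, 10, 11, 12, 16, 14, 13, 5]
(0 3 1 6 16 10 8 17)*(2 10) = (0 3 1 6 16 2 10 8 17) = [3, 6, 10, 1, 4, 5, 16, 7, 17, 9, 8, 11, 12, 13, 14, 15, 2, 0]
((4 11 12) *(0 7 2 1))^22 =((0 7 2 1)(4 11 12))^22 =(0 2)(1 7)(4 11 12)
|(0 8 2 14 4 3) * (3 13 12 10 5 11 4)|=30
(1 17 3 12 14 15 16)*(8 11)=(1 17 3 12 14 15 16)(8 11)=[0, 17, 2, 12, 4, 5, 6, 7, 11, 9, 10, 8, 14, 13, 15, 16, 1, 3]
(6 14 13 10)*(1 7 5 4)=[0, 7, 2, 3, 1, 4, 14, 5, 8, 9, 6, 11, 12, 10, 13]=(1 7 5 4)(6 14 13 10)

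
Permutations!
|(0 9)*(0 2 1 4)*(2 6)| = 6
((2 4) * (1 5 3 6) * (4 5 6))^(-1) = (1 6)(2 4 3 5)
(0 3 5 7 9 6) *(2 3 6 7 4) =(0 6)(2 3 5 4)(7 9) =[6, 1, 3, 5, 2, 4, 0, 9, 8, 7]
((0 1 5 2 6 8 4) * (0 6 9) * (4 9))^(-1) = (0 9 8 6 4 2 5 1)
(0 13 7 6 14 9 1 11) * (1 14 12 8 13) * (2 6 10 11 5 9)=(0 1 5 9 14 2 6 12 8 13 7 10 11)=[1, 5, 6, 3, 4, 9, 12, 10, 13, 14, 11, 0, 8, 7, 2]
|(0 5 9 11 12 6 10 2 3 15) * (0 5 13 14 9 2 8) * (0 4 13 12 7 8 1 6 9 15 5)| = 30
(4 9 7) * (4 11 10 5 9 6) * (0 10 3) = (0 10 5 9 7 11 3)(4 6) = [10, 1, 2, 0, 6, 9, 4, 11, 8, 7, 5, 3]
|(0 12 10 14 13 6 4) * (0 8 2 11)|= |(0 12 10 14 13 6 4 8 2 11)|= 10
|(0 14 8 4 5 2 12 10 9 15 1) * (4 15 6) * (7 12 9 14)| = |(0 7 12 10 14 8 15 1)(2 9 6 4 5)| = 40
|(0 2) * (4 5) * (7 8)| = |(0 2)(4 5)(7 8)| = 2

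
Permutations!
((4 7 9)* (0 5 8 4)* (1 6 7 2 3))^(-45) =(0 3)(1 5)(2 9)(4 7)(6 8) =((0 5 8 4 2 3 1 6 7 9))^(-45)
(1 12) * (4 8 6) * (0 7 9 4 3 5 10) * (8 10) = (0 7 9 4 10)(1 12)(3 5 8 6) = [7, 12, 2, 5, 10, 8, 3, 9, 6, 4, 0, 11, 1]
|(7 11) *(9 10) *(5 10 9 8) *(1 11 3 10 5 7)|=4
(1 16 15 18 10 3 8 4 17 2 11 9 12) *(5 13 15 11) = [0, 16, 5, 8, 17, 13, 6, 7, 4, 12, 3, 9, 1, 15, 14, 18, 11, 2, 10] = (1 16 11 9 12)(2 5 13 15 18 10 3 8 4 17)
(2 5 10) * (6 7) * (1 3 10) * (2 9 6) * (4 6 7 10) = (1 3 4 6 10 9 7 2 5) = [0, 3, 5, 4, 6, 1, 10, 2, 8, 7, 9]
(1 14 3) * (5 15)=[0, 14, 2, 1, 4, 15, 6, 7, 8, 9, 10, 11, 12, 13, 3, 5]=(1 14 3)(5 15)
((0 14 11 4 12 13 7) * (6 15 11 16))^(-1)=(0 7 13 12 4 11 15 6 16 14)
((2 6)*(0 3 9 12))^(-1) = (0 12 9 3)(2 6)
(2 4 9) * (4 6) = [0, 1, 6, 3, 9, 5, 4, 7, 8, 2] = (2 6 4 9)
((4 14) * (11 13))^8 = (14)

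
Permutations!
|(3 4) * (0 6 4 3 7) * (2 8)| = |(0 6 4 7)(2 8)| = 4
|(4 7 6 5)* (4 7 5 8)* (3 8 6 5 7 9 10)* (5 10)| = 10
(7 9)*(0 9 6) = [9, 1, 2, 3, 4, 5, 0, 6, 8, 7] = (0 9 7 6)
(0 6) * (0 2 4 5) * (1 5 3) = (0 6 2 4 3 1 5) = [6, 5, 4, 1, 3, 0, 2]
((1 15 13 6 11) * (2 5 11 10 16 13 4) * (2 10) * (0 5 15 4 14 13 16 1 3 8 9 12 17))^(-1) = (0 17 12 9 8 3 11 5)(1 10 4)(2 6 13 14 15)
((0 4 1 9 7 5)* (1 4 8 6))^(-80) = (0 9 8 7 6 5 1)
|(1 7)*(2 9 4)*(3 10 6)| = 6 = |(1 7)(2 9 4)(3 10 6)|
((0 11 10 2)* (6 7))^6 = ((0 11 10 2)(6 7))^6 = (0 10)(2 11)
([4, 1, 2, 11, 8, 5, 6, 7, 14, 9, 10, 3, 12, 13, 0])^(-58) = (0 8)(4 14)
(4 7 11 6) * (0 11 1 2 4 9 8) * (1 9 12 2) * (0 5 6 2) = (0 11 2 4 7 9 8 5 6 12) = [11, 1, 4, 3, 7, 6, 12, 9, 5, 8, 10, 2, 0]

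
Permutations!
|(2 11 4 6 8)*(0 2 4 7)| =|(0 2 11 7)(4 6 8)| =12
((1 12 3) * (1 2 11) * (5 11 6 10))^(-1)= ((1 12 3 2 6 10 5 11))^(-1)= (1 11 5 10 6 2 3 12)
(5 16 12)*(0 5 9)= (0 5 16 12 9)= [5, 1, 2, 3, 4, 16, 6, 7, 8, 0, 10, 11, 9, 13, 14, 15, 12]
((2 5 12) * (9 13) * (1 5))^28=(13)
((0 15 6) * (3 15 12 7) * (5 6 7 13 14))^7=((0 12 13 14 5 6)(3 15 7))^7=(0 12 13 14 5 6)(3 15 7)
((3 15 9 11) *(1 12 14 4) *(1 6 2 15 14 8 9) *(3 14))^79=((1 12 8 9 11 14 4 6 2 15))^79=(1 15 2 6 4 14 11 9 8 12)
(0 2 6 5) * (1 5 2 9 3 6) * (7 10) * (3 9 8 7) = (0 8 7 10 3 6 2 1 5) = [8, 5, 1, 6, 4, 0, 2, 10, 7, 9, 3]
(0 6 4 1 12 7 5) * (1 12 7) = (0 6 4 12 1 7 5) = [6, 7, 2, 3, 12, 0, 4, 5, 8, 9, 10, 11, 1]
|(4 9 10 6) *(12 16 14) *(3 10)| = 15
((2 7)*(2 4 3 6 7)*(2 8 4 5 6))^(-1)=(2 3 4 8)(5 7 6)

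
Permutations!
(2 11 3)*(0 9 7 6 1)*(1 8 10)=(0 9 7 6 8 10 1)(2 11 3)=[9, 0, 11, 2, 4, 5, 8, 6, 10, 7, 1, 3]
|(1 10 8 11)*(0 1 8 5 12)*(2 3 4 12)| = 8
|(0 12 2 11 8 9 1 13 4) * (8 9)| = 8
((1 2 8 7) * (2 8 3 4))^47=(1 7 8)(2 4 3)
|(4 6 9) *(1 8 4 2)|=|(1 8 4 6 9 2)|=6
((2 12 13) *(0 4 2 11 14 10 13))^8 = ((0 4 2 12)(10 13 11 14))^8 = (14)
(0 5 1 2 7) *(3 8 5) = [3, 2, 7, 8, 4, 1, 6, 0, 5] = (0 3 8 5 1 2 7)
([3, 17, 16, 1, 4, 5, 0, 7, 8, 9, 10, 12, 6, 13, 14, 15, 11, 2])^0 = [0, 1, 2, 3, 4, 5, 6, 7, 8, 9, 10, 11, 12, 13, 14, 15, 16, 17]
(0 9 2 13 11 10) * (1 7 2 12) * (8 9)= (0 8 9 12 1 7 2 13 11 10)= [8, 7, 13, 3, 4, 5, 6, 2, 9, 12, 0, 10, 1, 11]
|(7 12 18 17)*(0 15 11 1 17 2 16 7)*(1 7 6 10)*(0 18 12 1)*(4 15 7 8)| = |(0 7 1 17 18 2 16 6 10)(4 15 11 8)| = 36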